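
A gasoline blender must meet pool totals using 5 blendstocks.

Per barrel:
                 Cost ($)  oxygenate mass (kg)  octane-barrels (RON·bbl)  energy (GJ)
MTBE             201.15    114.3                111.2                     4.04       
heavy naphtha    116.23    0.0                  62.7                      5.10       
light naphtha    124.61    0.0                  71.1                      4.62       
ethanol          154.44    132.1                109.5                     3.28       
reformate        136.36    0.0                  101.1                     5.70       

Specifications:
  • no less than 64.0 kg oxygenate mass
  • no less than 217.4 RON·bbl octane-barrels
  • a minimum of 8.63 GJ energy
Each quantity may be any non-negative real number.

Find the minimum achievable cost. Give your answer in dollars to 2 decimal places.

$296.49

Let x1 = barrels of MTBE, x2 = barrels of heavy naphtha, x3 = barrels of light naphtha, x4 = barrels of ethanol, x5 = barrels of reformate.
min 201.15x1 + 116.23x2 + 124.61x3 + 154.44x4 + 136.36x5 with:
  114.3x1 + 132.1x4 ≥ 64   (oxygenate mass)
  111.2x1 + 62.7x2 + 71.1x3 + 109.5x4 + 101.1x5 ≥ 217.4   (octane-barrels)
  4.04x1 + 5.1x2 + 4.62x3 + 3.28x4 + 5.7x5 ≥ 8.63   (energy)
  x1, x2, x3, x4, x5 ≥ 0.
The minimum-cost mix takes nothing from MTBE, heavy naphtha, light naphtha — only ethanol, reformate. There the oxygenate mass and octane-barrels constraints are tight.
That vertex is x4 = 0.48448, x5 = 1.6256.
Objective = 154.44·0.48448 + 136.36·1.6256 = 296.4899.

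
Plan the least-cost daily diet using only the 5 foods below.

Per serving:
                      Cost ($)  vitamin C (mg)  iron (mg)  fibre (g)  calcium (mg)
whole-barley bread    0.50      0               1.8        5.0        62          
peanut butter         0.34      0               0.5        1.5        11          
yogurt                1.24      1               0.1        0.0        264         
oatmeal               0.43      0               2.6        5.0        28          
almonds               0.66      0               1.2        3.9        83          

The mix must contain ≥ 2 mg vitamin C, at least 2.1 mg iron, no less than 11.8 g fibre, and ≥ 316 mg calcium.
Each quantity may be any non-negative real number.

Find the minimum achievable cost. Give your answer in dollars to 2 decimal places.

Set it up as a linear program. Let x1 = servings of whole-barley bread, x2 = servings of peanut butter, x3 = servings of yogurt, x4 = servings of oatmeal, x5 = servings of almonds.
min 0.5x1 + 0.34x2 + 1.24x3 + 0.43x4 + 0.66x5 s.t.:
  1x3 ≥ 2   (vitamin C)
  1.8x1 + 0.5x2 + 0.1x3 + 2.6x4 + 1.2x5 ≥ 2.1   (iron)
  5x1 + 1.5x2 + 5x4 + 3.9x5 ≥ 11.8   (fibre)
  62x1 + 11x2 + 264x3 + 28x4 + 83x5 ≥ 316   (calcium)
  x1, x2, x3, x4, x5 ≥ 0.
The minimum-cost mix takes nothing from whole-barley bread, peanut butter, almonds — only yogurt, oatmeal. Binding constraints: vitamin C and fibre.
So yogurt = 2 servings, oatmeal = 2.36 servings.
Cost = 1.24·2 + 0.43·2.36 = 3.4948.

$3.49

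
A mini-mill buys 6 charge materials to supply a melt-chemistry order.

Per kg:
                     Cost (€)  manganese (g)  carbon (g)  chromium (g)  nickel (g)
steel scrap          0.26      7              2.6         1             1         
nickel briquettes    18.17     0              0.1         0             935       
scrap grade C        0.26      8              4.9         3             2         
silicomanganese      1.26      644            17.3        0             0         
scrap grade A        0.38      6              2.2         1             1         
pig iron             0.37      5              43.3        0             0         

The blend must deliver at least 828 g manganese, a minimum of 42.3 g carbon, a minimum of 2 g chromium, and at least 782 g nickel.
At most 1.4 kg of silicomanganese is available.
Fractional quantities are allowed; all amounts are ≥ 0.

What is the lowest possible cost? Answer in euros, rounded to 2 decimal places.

€17.09

Let x1 = kg of steel scrap, x2 = kg of nickel briquettes, x3 = kg of scrap grade C, x4 = kg of silicomanganese, x5 = kg of scrap grade A, x6 = kg of pig iron.
min 0.26x1 + 18.17x2 + 0.26x3 + 1.26x4 + 0.38x5 + 0.37x6 with:
  7x1 + 8x3 + 644x4 + 6x5 + 5x6 ≥ 828   (manganese)
  2.6x1 + 0.1x2 + 4.9x3 + 17.3x4 + 2.2x5 + 43.3x6 ≥ 42.3   (carbon)
  1x1 + 3x3 + 1x5 ≥ 2   (chromium)
  1x1 + 935x2 + 2x3 + 1x5 ≥ 782   (nickel)
  x4 ≤ 1.4
  x1, x2, x3, x4, x5, x6 ≥ 0.
At the optimum only nickel briquettes, scrap grade C, silicomanganese, pig iron are positive (steel scrap, scrap grade A = 0). The manganese, carbon, chromium, nickel requirements are met with equality.
Solving gives x2 = 0.8349, x3 = 0.6667, x4 = 1.274, x6 = 0.3904.
Cost = 18.17·0.8349 + 0.26·0.6667 + 1.26·1.274 + 0.37·0.3904 = 17.0932.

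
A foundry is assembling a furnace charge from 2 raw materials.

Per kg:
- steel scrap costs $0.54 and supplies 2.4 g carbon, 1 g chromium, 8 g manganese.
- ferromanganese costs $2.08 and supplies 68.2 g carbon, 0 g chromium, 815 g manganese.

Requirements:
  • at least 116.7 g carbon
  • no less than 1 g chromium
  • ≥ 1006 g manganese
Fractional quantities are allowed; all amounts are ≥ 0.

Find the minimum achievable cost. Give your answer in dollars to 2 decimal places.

$4.03

This is a linear program. Let x1 = kg of steel scrap, x2 = kg of ferromanganese.
Minimize 0.54x1 + 2.08x2 subject to:
  2.4x1 + 68.2x2 ≥ 116.7   (carbon)
  1x1 ≥ 1   (chromium)
  8x1 + 815x2 ≥ 1006   (manganese)
  x1, x2 ≥ 0.
Both inputs are positive at the optimum. There the carbon and chromium constraints are tight.
So steel scrap = 1 kg, ferromanganese = 1.676 kg.
Hence cost = 0.54·1 + 2.08·1.676 = $4.0261.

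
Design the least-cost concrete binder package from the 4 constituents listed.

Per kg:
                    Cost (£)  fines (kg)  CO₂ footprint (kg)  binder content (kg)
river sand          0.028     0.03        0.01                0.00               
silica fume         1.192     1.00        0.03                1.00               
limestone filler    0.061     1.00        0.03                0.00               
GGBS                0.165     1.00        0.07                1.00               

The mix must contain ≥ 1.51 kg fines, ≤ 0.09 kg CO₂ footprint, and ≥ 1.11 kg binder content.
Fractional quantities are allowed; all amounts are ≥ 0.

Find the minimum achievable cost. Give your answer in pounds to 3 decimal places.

Treat it as an LP. Let x1 = kg of river sand, x2 = kg of silica fume, x3 = kg of limestone filler, x4 = kg of GGBS.
min 0.028x1 + 1.192x2 + 0.061x3 + 0.165x4 subject to:
  0.03x1 + 1x2 + 1x3 + 1x4 ≥ 1.51   (fines)
  0.01x1 + 0.03x2 + 0.03x3 + 0.07x4 ≤ 0.09   (CO₂ footprint)
  1x2 + 1x4 ≥ 1.11   (binder content)
  x1, x2, x3, x4 ≥ 0.
The cheapest feasible vertex uses only limestone filler, GGBS; river sand, silica fume are not used. Binding constraints: fines and binder content.
So limestone filler = 0.4 kg, GGBS = 1.11 kg.
Objective = 0.061·0.4 + 0.165·1.11 = 0.20755.

£0.208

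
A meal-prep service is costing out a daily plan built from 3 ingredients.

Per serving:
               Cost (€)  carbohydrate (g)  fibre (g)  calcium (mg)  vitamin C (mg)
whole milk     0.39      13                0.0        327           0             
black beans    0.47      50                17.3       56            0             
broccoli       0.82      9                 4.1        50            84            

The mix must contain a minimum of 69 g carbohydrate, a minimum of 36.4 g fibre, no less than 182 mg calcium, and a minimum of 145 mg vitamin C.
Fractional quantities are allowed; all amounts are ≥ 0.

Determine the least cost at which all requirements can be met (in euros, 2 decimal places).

This is a linear program. Let x1 = servings of whole milk, x2 = servings of black beans, x3 = servings of broccoli.
Minimise 0.39x1 + 0.47x2 + 0.82x3 subject to:
  13x1 + 50x2 + 9x3 ≥ 69   (carbohydrate)
  17.3x2 + 4.1x3 ≥ 36.4   (fibre)
  327x1 + 56x2 + 50x3 ≥ 182   (calcium)
  84x3 ≥ 145   (vitamin C)
  x1, x2, x3 ≥ 0.
All 3 inputs are positive at the optimum. There the fibre, calcium, vitamin C constraints are tight.
Solving gives x1 = 0.002365, x2 = 1.695, x3 = 1.726.
Total cost: 0.39·0.002365 + 0.47·1.695 + 0.82·1.726 = 2.2129.

€2.21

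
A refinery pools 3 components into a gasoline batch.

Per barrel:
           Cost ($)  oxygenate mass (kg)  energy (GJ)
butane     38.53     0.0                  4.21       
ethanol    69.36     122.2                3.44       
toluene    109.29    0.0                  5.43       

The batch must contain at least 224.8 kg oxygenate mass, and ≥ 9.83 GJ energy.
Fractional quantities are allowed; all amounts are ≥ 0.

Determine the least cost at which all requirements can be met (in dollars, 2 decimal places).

$159.64

This is a linear program. Let x1 = barrels of butane, x2 = barrels of ethanol, x3 = barrels of toluene.
Minimize 38.53x1 + 69.36x2 + 109.29x3 subject to:
  122.2x2 ≥ 224.8   (oxygenate mass)
  4.21x1 + 3.44x2 + 5.43x3 ≥ 9.83   (energy)
  x1, x2, x3 ≥ 0.
The cheapest feasible vertex uses only butane, ethanol; toluene is not used. The oxygenate mass and energy requirements are met with equality.
That vertex is x1 = 0.83177, x2 = 1.8396.
Total cost: 38.53·0.83177 + 69.36·1.8396 = 159.6428.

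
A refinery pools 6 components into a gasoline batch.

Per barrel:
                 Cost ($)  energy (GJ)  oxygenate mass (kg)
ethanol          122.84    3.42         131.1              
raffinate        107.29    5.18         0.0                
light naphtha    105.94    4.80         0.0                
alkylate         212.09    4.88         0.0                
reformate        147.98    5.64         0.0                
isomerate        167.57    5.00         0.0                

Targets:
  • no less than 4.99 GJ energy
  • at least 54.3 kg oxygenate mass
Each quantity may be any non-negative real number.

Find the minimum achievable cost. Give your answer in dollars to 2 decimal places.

$124.89

Let x1 = barrels of ethanol, x2 = barrels of raffinate, x3 = barrels of light naphtha, x4 = barrels of alkylate, x5 = barrels of reformate, x6 = barrels of isomerate.
Minimize 122.84x1 + 107.29x2 + 105.94x3 + 212.09x4 + 147.98x5 + 167.57x6 with:
  3.42x1 + 5.18x2 + 4.8x3 + 4.88x4 + 5.64x5 + 5x6 ≥ 4.99   (energy)
  131.1x1 ≥ 54.3   (oxygenate mass)
  x1, x2, x3, x4, x5, x6 ≥ 0.
At the optimum only ethanol, raffinate are positive (light naphtha, alkylate, reformate, isomerate = 0). Binding constraints: energy and oxygenate mass.
So ethanol = 0.41419 barrels, raffinate = 0.68986 barrels.
Objective = 122.84·0.41419 + 107.29·0.68986 = 124.8942.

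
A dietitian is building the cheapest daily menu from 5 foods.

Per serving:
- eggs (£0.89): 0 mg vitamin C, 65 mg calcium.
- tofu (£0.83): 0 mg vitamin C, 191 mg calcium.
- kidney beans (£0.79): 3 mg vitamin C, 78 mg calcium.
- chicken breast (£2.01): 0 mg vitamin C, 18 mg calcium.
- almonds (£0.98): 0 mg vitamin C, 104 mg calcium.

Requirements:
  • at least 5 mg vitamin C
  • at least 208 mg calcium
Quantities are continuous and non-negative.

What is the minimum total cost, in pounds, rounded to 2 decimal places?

Let x1 = servings of eggs, x2 = servings of tofu, x3 = servings of kidney beans, x4 = servings of chicken breast, x5 = servings of almonds.
Minimize 0.89x1 + 0.83x2 + 0.79x3 + 2.01x4 + 0.98x5 subject to:
  3x3 ≥ 5   (vitamin C)
  65x1 + 191x2 + 78x3 + 18x4 + 104x5 ≥ 208   (calcium)
  x1, x2, x3, x4, x5 ≥ 0.
The minimum-cost mix takes nothing from eggs, chicken breast, almonds — only tofu, kidney beans. The vitamin C and calcium requirements are met with equality.
So tofu = 0.4084 servings, kidney beans = 1.667 servings.
Hence cost = 0.83·0.4084 + 0.79·1.667 = £1.6559.

£1.66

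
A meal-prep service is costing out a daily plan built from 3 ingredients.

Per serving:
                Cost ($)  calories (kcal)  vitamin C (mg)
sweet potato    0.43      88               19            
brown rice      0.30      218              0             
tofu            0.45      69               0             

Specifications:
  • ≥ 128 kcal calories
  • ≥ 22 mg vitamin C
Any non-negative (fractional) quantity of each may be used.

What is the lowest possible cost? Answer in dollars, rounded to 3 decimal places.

This is a linear program. Let x1 = servings of sweet potato, x2 = servings of brown rice, x3 = servings of tofu.
min 0.43x1 + 0.3x2 + 0.45x3 with:
  88x1 + 218x2 + 69x3 ≥ 128   (calories)
  19x1 ≥ 22   (vitamin C)
  x1, x2, x3 ≥ 0.
The optimal basis is {sweet potato, brown rice}; tofu drops out. The calories and vitamin C requirements are met with equality.
Optimal quantities: sweet potato = 1.158 servings, brown rice = 0.1197 servings.
Objective = 0.43·1.158 + 0.3·0.1197 = 0.53385.

$0.534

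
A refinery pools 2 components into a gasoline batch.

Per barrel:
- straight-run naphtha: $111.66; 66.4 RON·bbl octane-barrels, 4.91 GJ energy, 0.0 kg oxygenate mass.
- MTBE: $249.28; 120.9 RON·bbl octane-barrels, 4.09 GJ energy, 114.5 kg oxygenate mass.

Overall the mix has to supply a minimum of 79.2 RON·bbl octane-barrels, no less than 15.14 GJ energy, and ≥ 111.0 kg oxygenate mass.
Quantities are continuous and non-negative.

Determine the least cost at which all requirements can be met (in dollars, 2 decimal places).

This is a linear program. Let x1 = barrels of straight-run naphtha, x2 = barrels of MTBE.
min 111.66x1 + 249.28x2 with:
  66.4x1 + 120.9x2 ≥ 79.2   (octane-barrels)
  4.91x1 + 4.09x2 ≥ 15.14   (energy)
  114.5x2 ≥ 111   (oxygenate mass)
  x1, x2 ≥ 0.
Both inputs are positive at the optimum. Binding constraints: energy and oxygenate mass.
So straight-run naphtha = 2.276 barrels, MTBE = 0.96943 barrels.
Cost = 111.66·2.276 + 249.28·0.96943 = 495.7977.

$495.80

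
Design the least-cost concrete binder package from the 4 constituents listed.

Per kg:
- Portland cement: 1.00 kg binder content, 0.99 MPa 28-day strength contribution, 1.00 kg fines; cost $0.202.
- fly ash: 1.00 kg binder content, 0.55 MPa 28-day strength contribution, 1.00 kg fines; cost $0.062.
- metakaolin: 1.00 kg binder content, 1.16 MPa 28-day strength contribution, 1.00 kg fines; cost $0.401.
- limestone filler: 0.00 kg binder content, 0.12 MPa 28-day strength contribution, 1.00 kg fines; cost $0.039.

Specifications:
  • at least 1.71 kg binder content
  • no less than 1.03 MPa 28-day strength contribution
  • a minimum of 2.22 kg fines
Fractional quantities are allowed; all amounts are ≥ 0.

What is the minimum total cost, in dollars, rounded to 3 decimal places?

Let x1 = kg of Portland cement, x2 = kg of fly ash, x3 = kg of metakaolin, x4 = kg of limestone filler.
Minimise 0.202x1 + 0.062x2 + 0.401x3 + 0.039x4 with:
  1x1 + 1x2 + 1x3 ≥ 1.71   (binder content)
  0.99x1 + 0.55x2 + 1.16x3 + 0.12x4 ≥ 1.03   (28-day strength contribution)
  1x1 + 1x2 + 1x3 + 1x4 ≥ 2.22   (fines)
  x1, x2, x3, x4 ≥ 0.
The cheapest feasible vertex uses only fly ash, limestone filler; Portland cement, metakaolin are not used. The 28-day strength contribution and fines requirements are met with equality.
That vertex is x2 = 1.776, x4 = 0.4442.
Objective = 0.062·1.776 + 0.039·0.4442 = 0.12744.

$0.127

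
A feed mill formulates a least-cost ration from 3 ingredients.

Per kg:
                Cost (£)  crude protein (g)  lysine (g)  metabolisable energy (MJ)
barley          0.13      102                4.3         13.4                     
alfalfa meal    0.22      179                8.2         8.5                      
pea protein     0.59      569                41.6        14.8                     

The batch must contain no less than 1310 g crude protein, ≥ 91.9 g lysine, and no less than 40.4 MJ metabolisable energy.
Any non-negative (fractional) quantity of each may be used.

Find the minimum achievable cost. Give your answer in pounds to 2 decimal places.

Let x1 = kg of barley, x2 = kg of alfalfa meal, x3 = kg of pea protein.
Minimize 0.13x1 + 0.22x2 + 0.59x3 s.t.:
  102x1 + 179x2 + 569x3 ≥ 1310   (crude protein)
  4.3x1 + 8.2x2 + 41.6x3 ≥ 91.9   (lysine)
  13.4x1 + 8.5x2 + 14.8x3 ≥ 40.4   (metabolisable energy)
  x1, x2, x3 ≥ 0.
The minimum-cost mix takes nothing from alfalfa meal — only barley, pea protein. Binding constraints: crude protein and metabolisable energy.
So barley = 0.5887 kg, pea protein = 2.197 kg.
Hence cost = 0.13·0.5887 + 0.59·2.197 = £1.3728.

£1.37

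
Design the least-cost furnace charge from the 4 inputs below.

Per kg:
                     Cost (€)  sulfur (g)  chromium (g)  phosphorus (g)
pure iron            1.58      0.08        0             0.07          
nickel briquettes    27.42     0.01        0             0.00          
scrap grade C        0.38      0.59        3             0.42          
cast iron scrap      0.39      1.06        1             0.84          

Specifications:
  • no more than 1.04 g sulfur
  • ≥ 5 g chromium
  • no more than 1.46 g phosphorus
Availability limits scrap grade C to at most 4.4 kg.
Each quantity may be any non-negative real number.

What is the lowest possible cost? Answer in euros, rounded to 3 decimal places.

Treat it as an LP. Let x1 = kg of pure iron, x2 = kg of nickel briquettes, x3 = kg of scrap grade C, x4 = kg of cast iron scrap.
min 1.58x1 + 27.42x2 + 0.38x3 + 0.39x4 subject to:
  0.08x1 + 0.01x2 + 0.59x3 + 1.06x4 ≤ 1.04   (sulfur)
  3x3 + 1x4 ≥ 5   (chromium)
  0.07x1 + 0.42x3 + 0.84x4 ≤ 1.46   (phosphorus)
  x3 ≤ 4.4
  x1, x2, x3, x4 ≥ 0.
At the optimum only scrap grade C is positive (pure iron, nickel briquettes, cast iron scrap = 0). Binding constraint: chromium.
That vertex is x3 = 1.667.
Hence cost = 0.38·1.667 = €0.63346.

€0.633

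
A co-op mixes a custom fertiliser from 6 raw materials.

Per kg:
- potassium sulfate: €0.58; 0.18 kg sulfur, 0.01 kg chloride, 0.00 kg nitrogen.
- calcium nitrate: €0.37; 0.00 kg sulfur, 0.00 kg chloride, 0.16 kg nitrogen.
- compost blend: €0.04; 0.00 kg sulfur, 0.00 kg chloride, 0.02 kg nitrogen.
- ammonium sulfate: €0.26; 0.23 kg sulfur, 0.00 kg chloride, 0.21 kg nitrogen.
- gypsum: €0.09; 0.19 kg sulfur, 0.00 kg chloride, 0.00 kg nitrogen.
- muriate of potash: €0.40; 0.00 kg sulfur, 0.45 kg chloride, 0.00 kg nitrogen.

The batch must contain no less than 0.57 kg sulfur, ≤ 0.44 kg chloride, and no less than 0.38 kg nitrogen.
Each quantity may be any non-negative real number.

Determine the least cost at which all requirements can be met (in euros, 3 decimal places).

€0.543

Let x1 = kg of potassium sulfate, x2 = kg of calcium nitrate, x3 = kg of compost blend, x4 = kg of ammonium sulfate, x5 = kg of gypsum, x6 = kg of muriate of potash.
Minimize 0.58x1 + 0.37x2 + 0.04x3 + 0.26x4 + 0.09x5 + 0.4x6 s.t.:
  0.18x1 + 0.23x4 + 0.19x5 ≥ 0.57   (sulfur)
  0.01x1 + 0.45x6 ≤ 0.44   (chloride)
  0.16x2 + 0.02x3 + 0.21x4 ≥ 0.38   (nitrogen)
  x1, x2, x3, x4, x5, x6 ≥ 0.
The minimum-cost mix takes nothing from potassium sulfate, calcium nitrate, compost blend, muriate of potash — only ammonium sulfate, gypsum. The sulfur and nitrogen requirements are met with equality.
Solving gives x4 = 1.81, x5 = 0.8095.
Hence cost = 0.26·1.81 + 0.09·0.8095 = €0.54346.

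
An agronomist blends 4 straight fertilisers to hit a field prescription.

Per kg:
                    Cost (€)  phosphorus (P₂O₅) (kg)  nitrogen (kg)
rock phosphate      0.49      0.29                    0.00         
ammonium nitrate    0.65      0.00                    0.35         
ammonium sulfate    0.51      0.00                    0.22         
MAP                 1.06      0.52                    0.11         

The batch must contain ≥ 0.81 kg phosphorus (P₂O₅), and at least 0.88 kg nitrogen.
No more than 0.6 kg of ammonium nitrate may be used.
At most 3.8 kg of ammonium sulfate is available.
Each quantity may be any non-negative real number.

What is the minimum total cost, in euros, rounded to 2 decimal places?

€3.20

Let x1 = kg of rock phosphate, x2 = kg of ammonium nitrate, x3 = kg of ammonium sulfate, x4 = kg of MAP.
Minimise 0.49x1 + 0.65x2 + 0.51x3 + 1.06x4 subject to:
  0.29x1 + 0.52x4 ≥ 0.81   (phosphorus (P₂O₅))
  0.35x2 + 0.22x3 + 0.11x4 ≥ 0.88   (nitrogen)
  x2 ≤ 0.6
  x3 ≤ 3.8
  x1, x2, x3, x4 ≥ 0.
The minimum-cost mix takes nothing from rock phosphate — only ammonium nitrate, ammonium sulfate, MAP. Binding constraints: phosphorus (P₂O₅), nitrogen, the ammonium nitrate cap.
So ammonium nitrate = 0.6 kg, ammonium sulfate = 2.267 kg, MAP = 1.558 kg.
Cost = 0.65·0.6 + 0.51·2.267 + 1.06·1.558 = 3.1977.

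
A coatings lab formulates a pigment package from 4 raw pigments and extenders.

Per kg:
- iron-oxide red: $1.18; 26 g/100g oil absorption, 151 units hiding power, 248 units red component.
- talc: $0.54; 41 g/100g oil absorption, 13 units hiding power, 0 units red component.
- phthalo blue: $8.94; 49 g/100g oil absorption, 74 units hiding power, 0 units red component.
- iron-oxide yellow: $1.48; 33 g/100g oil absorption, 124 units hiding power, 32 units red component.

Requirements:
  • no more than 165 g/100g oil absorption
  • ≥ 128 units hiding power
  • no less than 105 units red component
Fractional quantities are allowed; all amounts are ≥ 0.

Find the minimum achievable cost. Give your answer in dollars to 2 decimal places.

$1.00

This is a linear program. Let x1 = kg of iron-oxide red, x2 = kg of talc, x3 = kg of phthalo blue, x4 = kg of iron-oxide yellow.
Minimize 1.18x1 + 0.54x2 + 8.94x3 + 1.48x4 s.t.:
  26x1 + 41x2 + 49x3 + 33x4 ≤ 165   (oil absorption)
  151x1 + 13x2 + 74x3 + 124x4 ≥ 128   (hiding power)
  248x1 + 32x4 ≥ 105   (red component)
  x1, x2, x3, x4 ≥ 0.
The minimum-cost mix takes nothing from talc, phthalo blue, iron-oxide yellow — only iron-oxide red. Binding constraint: hiding power.
So iron-oxide red = 0.8477 kg.
Objective = 1.18·0.8477 = 1.0003.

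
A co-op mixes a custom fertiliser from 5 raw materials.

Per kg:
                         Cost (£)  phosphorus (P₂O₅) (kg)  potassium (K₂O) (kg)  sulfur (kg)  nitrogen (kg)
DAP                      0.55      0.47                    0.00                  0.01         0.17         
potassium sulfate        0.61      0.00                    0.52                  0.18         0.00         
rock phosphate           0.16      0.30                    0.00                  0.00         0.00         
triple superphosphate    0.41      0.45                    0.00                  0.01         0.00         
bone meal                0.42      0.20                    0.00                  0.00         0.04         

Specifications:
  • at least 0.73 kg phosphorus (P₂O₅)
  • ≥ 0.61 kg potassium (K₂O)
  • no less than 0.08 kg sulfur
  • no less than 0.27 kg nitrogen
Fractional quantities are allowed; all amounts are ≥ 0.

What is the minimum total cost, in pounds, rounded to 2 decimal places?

Let x1 = kg of DAP, x2 = kg of potassium sulfate, x3 = kg of rock phosphate, x4 = kg of triple superphosphate, x5 = kg of bone meal.
min 0.55x1 + 0.61x2 + 0.16x3 + 0.41x4 + 0.42x5 subject to:
  0.47x1 + 0.3x3 + 0.45x4 + 0.2x5 ≥ 0.73   (phosphorus (P₂O₅))
  0.52x2 ≥ 0.61   (potassium (K₂O))
  0.01x1 + 0.18x2 + 0.01x4 ≥ 0.08   (sulfur)
  0.17x1 + 0.04x5 ≥ 0.27   (nitrogen)
  x1, x2, x3, x4, x5 ≥ 0.
The optimal basis is {DAP, potassium sulfate}; rock phosphate, triple superphosphate, bone meal drop out. The potassium (K₂O) and nitrogen requirements are met with equality.
That vertex is x1 = 1.588, x2 = 1.173.
Hence cost = 0.55·1.588 + 0.61·1.173 = £1.5889.

£1.59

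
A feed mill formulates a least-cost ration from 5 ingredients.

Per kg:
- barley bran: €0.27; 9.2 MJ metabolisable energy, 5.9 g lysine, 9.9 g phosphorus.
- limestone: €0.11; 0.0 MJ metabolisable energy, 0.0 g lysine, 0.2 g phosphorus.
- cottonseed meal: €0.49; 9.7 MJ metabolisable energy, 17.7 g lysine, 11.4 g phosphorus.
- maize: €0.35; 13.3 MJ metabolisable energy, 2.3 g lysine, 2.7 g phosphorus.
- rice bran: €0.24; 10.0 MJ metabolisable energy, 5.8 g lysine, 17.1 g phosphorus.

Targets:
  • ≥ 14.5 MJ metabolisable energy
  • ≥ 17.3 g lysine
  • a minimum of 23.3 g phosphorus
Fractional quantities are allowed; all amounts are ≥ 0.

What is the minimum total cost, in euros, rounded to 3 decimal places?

Set it up as a linear program. Let x1 = kg of barley bran, x2 = kg of limestone, x3 = kg of cottonseed meal, x4 = kg of maize, x5 = kg of rice bran.
min 0.27x1 + 0.11x2 + 0.49x3 + 0.35x4 + 0.24x5 subject to:
  9.2x1 + 9.7x3 + 13.3x4 + 10x5 ≥ 14.5   (metabolisable energy)
  5.9x1 + 17.7x3 + 2.3x4 + 5.8x5 ≥ 17.3   (lysine)
  9.9x1 + 0.2x2 + 11.4x3 + 2.7x4 + 17.1x5 ≥ 23.3   (phosphorus)
  x1, x2, x3, x4, x5 ≥ 0.
The cheapest feasible vertex uses only cottonseed meal, rice bran; barley bran, limestone, maize are not used. There the lysine and phosphorus constraints are tight.
That vertex is x3 = 0.6793, x5 = 0.9097.
Objective = 0.49·0.6793 + 0.24·0.9097 = 0.55119.

€0.551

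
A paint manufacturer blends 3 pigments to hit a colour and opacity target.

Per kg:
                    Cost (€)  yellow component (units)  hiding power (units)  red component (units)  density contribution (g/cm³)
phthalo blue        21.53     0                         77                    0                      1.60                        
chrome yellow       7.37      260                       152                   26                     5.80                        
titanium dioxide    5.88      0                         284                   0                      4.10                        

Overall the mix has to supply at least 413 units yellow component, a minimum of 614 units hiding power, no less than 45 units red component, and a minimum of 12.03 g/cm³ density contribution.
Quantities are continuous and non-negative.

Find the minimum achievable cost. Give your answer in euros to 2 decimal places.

This is a linear program. Let x1 = kg of phthalo blue, x2 = kg of chrome yellow, x3 = kg of titanium dioxide.
Minimize 21.53x1 + 7.37x2 + 5.88x3 s.t.:
  260x2 ≥ 413   (yellow component)
  77x1 + 152x2 + 284x3 ≥ 614   (hiding power)
  26x2 ≥ 45   (red component)
  1.6x1 + 5.8x2 + 4.1x3 ≥ 12.03   (density contribution)
  x1, x2, x3 ≥ 0.
The minimum-cost mix takes nothing from phthalo blue — only chrome yellow, titanium dioxide. There the hiding power and red component constraints are tight.
Solving gives x2 = 1.7308, x3 = 1.2356.
Total cost: 7.37·1.7308 + 5.88·1.2356 = 20.0213.

€20.02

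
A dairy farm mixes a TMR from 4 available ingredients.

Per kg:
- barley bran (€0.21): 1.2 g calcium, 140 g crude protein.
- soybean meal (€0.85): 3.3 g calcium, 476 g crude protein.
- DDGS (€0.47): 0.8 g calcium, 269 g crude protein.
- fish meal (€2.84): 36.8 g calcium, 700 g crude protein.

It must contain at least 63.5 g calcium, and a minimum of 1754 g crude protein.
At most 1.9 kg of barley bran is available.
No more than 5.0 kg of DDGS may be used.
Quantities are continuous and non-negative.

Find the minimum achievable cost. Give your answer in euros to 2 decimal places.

This is a linear program. Let x1 = kg of barley bran, x2 = kg of soybean meal, x3 = kg of DDGS, x4 = kg of fish meal.
Minimize 0.21x1 + 0.85x2 + 0.47x3 + 2.84x4 s.t.:
  1.2x1 + 3.3x2 + 0.8x3 + 36.8x4 ≥ 63.5   (calcium)
  140x1 + 476x2 + 269x3 + 700x4 ≥ 1754   (crude protein)
  x1 ≤ 1.9
  x3 ≤ 5
  x1, x2, x3, x4 ≥ 0.
The cheapest feasible vertex uses only barley bran, soybean meal, fish meal; DDGS is not used. Binding constraints: calcium, crude protein, the barley bran cap.
So barley bran = 1.9 kg, soybean meal = 0.7828 kg, fish meal = 1.593 kg.
Objective = 0.21·1.9 + 0.85·0.7828 + 2.84·1.593 = 5.5885.

€5.59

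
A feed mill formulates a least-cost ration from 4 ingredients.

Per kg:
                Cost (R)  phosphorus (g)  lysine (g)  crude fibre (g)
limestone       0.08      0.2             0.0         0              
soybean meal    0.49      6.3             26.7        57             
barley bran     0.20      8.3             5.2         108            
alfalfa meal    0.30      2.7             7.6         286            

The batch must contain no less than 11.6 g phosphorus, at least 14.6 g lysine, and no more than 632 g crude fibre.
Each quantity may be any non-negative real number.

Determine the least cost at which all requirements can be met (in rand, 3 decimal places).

Let x1 = kg of limestone, x2 = kg of soybean meal, x3 = kg of barley bran, x4 = kg of alfalfa meal.
min 0.08x1 + 0.49x2 + 0.2x3 + 0.3x4 with:
  0.2x1 + 6.3x2 + 8.3x3 + 2.7x4 ≥ 11.6   (phosphorus)
  26.7x2 + 5.2x3 + 7.6x4 ≥ 14.6   (lysine)
  57x2 + 108x3 + 286x4 ≤ 632   (crude fibre)
  x1, x2, x3, x4 ≥ 0.
At the optimum only soybean meal, barley bran are positive (limestone, alfalfa meal = 0). The phosphorus and lysine requirements are met with equality.
That vertex is x2 = 0.3223, x3 = 1.153.
Total cost: 0.49·0.3223 + 0.2·1.153 = 0.38853.

R0.389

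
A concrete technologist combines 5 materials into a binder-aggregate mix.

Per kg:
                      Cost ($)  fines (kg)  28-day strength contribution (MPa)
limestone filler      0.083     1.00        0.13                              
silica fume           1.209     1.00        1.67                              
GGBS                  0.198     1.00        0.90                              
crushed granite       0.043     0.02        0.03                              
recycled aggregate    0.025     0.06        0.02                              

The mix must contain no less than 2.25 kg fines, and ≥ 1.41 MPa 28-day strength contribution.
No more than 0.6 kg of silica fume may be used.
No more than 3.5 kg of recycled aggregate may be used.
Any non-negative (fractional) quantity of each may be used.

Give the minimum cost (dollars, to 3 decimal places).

Let x1 = kg of limestone filler, x2 = kg of silica fume, x3 = kg of GGBS, x4 = kg of crushed granite, x5 = kg of recycled aggregate.
Minimise 0.083x1 + 1.209x2 + 0.198x3 + 0.043x4 + 0.025x5 s.t.:
  1x1 + 1x2 + 1x3 + 0.02x4 + 0.06x5 ≥ 2.25   (fines)
  0.13x1 + 1.67x2 + 0.9x3 + 0.03x4 + 0.02x5 ≥ 1.41   (28-day strength contribution)
  x2 ≤ 0.6
  x5 ≤ 3.5
  x1, x2, x3, x4, x5 ≥ 0.
The cheapest feasible vertex uses only limestone filler, GGBS; silica fume, crushed granite, recycled aggregate are not used. There the fines and 28-day strength contribution constraints are tight.
Optimal quantities: limestone filler = 0.7987 kg, GGBS = 1.451 kg.
Total cost: 0.083·0.7987 + 0.198·1.451 = 0.35359.

$0.354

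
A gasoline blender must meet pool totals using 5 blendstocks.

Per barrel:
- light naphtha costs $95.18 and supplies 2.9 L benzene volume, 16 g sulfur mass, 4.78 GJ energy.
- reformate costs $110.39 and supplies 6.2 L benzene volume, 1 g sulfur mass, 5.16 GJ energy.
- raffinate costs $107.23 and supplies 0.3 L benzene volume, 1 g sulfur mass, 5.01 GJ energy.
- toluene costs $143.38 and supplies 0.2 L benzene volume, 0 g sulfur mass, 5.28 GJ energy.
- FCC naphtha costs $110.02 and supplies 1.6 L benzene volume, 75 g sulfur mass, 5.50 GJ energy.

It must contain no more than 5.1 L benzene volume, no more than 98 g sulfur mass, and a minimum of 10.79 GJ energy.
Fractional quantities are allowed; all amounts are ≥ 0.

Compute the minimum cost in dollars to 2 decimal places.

$215.27

Set it up as a linear program. Let x1 = barrels of light naphtha, x2 = barrels of reformate, x3 = barrels of raffinate, x4 = barrels of toluene, x5 = barrels of FCC naphtha.
min 95.18x1 + 110.39x2 + 107.23x3 + 143.38x4 + 110.02x5 with:
  2.9x1 + 6.2x2 + 0.3x3 + 0.2x4 + 1.6x5 ≤ 5.1   (benzene volume)
  16x1 + 1x2 + 1x3 + 75x5 ≤ 98   (sulfur mass)
  4.78x1 + 5.16x2 + 5.01x3 + 5.28x4 + 5.5x5 ≥ 10.79   (energy)
  x1, x2, x3, x4, x5 ≥ 0.
The cheapest feasible vertex uses only light naphtha, FCC naphtha; reformate, raffinate, toluene are not used. Binding constraints: benzene volume and energy.
So light naphtha = 1.2992 barrels, FCC naphtha = 0.83269 barrels.
Objective = 95.18·1.2992 + 110.02·0.83269 = 215.2704.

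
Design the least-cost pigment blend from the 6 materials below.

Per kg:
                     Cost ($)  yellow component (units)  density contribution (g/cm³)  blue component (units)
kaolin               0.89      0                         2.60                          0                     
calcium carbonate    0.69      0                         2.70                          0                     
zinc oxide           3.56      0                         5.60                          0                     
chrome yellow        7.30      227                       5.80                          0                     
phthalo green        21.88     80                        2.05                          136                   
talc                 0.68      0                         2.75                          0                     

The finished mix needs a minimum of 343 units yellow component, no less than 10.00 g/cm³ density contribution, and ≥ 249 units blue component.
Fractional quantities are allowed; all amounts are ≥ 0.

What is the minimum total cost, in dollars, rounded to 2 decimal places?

$46.68

Let x1 = kg of kaolin, x2 = kg of calcium carbonate, x3 = kg of zinc oxide, x4 = kg of chrome yellow, x5 = kg of phthalo green, x6 = kg of talc.
min 0.89x1 + 0.69x2 + 3.56x3 + 7.3x4 + 21.88x5 + 0.68x6 s.t.:
  227x4 + 80x5 ≥ 343   (yellow component)
  2.6x1 + 2.7x2 + 5.6x3 + 5.8x4 + 2.05x5 + 2.75x6 ≥ 10   (density contribution)
  136x5 ≥ 249   (blue component)
  x1, x2, x3, x4, x5, x6 ≥ 0.
At the optimum only chrome yellow, phthalo green, talc are positive (kaolin, calcium carbonate, zinc oxide = 0). There the yellow component, density contribution, blue component constraints are tight.
Solving gives x4 = 0.86577, x5 = 1.8309, x6 = 0.44554.
Total cost: 7.3·0.86577 + 21.88·1.8309 + 0.68·0.44554 = 46.6832.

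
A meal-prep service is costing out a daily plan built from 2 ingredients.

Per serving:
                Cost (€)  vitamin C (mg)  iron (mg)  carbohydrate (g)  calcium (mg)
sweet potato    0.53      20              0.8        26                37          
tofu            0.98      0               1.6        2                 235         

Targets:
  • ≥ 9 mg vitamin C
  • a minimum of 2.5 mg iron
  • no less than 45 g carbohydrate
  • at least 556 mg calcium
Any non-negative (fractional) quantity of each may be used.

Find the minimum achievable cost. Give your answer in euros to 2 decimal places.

€2.91

Let x1 = servings of sweet potato, x2 = servings of tofu.
min 0.53x1 + 0.98x2 subject to:
  20x1 ≥ 9   (vitamin C)
  0.8x1 + 1.6x2 ≥ 2.5   (iron)
  26x1 + 2x2 ≥ 45   (carbohydrate)
  37x1 + 235x2 ≥ 556   (calcium)
  x1, x2 ≥ 0.
Both inputs are positive at the optimum. The carbohydrate and calcium requirements are met with equality.
So sweet potato = 1.568 servings, tofu = 2.119 servings.
Cost = 0.53·1.568 + 0.98·2.119 = 2.9077.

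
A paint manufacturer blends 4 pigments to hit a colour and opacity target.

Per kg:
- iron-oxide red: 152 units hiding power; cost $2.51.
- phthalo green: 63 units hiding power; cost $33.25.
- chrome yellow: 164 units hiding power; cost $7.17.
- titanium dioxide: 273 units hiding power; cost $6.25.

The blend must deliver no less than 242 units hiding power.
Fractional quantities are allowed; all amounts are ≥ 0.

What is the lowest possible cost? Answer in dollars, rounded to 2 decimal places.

$4.00

This is a linear program. Let x1 = kg of iron-oxide red, x2 = kg of phthalo green, x3 = kg of chrome yellow, x4 = kg of titanium dioxide.
Minimise 2.51x1 + 33.25x2 + 7.17x3 + 6.25x4 with:
  152x1 + 63x2 + 164x3 + 273x4 ≥ 242   (hiding power)
  x1, x2, x3, x4 ≥ 0.
The optimal basis is {iron-oxide red}; phthalo green, chrome yellow, titanium dioxide drop out. The hiding power requirement is met with equality.
That vertex is x1 = 1.592.
Hence cost = 2.51·1.592 = $3.9959.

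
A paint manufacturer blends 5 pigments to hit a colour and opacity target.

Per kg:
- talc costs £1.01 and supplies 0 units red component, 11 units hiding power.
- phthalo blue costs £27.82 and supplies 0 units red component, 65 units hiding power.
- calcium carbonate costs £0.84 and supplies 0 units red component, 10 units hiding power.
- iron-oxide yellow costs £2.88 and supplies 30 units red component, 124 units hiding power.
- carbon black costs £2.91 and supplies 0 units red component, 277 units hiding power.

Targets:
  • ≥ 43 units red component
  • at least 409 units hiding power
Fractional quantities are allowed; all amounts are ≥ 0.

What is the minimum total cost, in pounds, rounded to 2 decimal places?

£6.56

Let x1 = kg of talc, x2 = kg of phthalo blue, x3 = kg of calcium carbonate, x4 = kg of iron-oxide yellow, x5 = kg of carbon black.
Minimize 1.01x1 + 27.82x2 + 0.84x3 + 2.88x4 + 2.91x5 subject to:
  30x4 ≥ 43   (red component)
  11x1 + 65x2 + 10x3 + 124x4 + 277x5 ≥ 409   (hiding power)
  x1, x2, x3, x4, x5 ≥ 0.
At the optimum only iron-oxide yellow, carbon black are positive (talc, phthalo blue, calcium carbonate = 0). There the red component and hiding power constraints are tight.
That vertex is x4 = 1.433, x5 = 0.8349.
Total cost: 2.88·1.433 + 2.91·0.8349 = 6.5566.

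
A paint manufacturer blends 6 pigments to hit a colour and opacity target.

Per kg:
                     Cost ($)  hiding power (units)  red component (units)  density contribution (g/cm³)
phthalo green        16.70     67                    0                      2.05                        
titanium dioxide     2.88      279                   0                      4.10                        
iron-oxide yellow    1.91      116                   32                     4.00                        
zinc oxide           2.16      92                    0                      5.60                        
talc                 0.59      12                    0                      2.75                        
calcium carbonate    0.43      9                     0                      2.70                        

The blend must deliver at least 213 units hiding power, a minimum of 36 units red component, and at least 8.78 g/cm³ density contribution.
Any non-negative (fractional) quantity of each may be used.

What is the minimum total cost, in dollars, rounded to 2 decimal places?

Set it up as a linear program. Let x1 = kg of phthalo green, x2 = kg of titanium dioxide, x3 = kg of iron-oxide yellow, x4 = kg of zinc oxide, x5 = kg of talc, x6 = kg of calcium carbonate.
min 16.7x1 + 2.88x2 + 1.91x3 + 2.16x4 + 0.59x5 + 0.43x6 subject to:
  67x1 + 279x2 + 116x3 + 92x4 + 12x5 + 9x6 ≥ 213   (hiding power)
  32x3 ≥ 36   (red component)
  2.05x1 + 4.1x2 + 4x3 + 5.6x4 + 2.75x5 + 2.7x6 ≥ 8.78   (density contribution)
  x1, x2, x3, x4, x5, x6 ≥ 0.
The minimum-cost mix takes nothing from phthalo green, zinc oxide, talc — only titanium dioxide, iron-oxide yellow, calcium carbonate. There the hiding power, red component, density contribution constraints are tight.
That vertex is x2 = 0.2572, x3 = 1.125, x6 = 1.195.
Hence cost = 2.88·0.2572 + 1.91·1.125 + 0.43·1.195 = $3.4033.

$3.40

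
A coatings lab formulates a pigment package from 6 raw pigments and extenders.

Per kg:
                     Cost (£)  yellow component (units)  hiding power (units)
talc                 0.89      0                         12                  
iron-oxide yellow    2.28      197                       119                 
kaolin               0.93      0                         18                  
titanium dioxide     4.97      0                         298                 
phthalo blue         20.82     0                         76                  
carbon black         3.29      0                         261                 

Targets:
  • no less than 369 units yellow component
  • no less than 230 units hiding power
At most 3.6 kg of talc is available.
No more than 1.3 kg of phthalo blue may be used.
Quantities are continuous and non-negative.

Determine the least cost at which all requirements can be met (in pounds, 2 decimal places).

£4.36

Let x1 = kg of talc, x2 = kg of iron-oxide yellow, x3 = kg of kaolin, x4 = kg of titanium dioxide, x5 = kg of phthalo blue, x6 = kg of carbon black.
min 0.89x1 + 2.28x2 + 0.93x3 + 4.97x4 + 20.82x5 + 3.29x6 with:
  197x2 ≥ 369   (yellow component)
  12x1 + 119x2 + 18x3 + 298x4 + 76x5 + 261x6 ≥ 230   (hiding power)
  x1 ≤ 3.6
  x5 ≤ 1.3
  x1, x2, x3, x4, x5, x6 ≥ 0.
At the optimum only iron-oxide yellow, carbon black are positive (talc, kaolin, titanium dioxide, phthalo blue = 0). The yellow component and hiding power requirements are met with equality.
Optimal quantities: iron-oxide yellow = 1.873 kg, carbon black = 0.02721 kg.
Total cost: 2.28·1.873 + 3.29·0.02721 = 4.3600.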